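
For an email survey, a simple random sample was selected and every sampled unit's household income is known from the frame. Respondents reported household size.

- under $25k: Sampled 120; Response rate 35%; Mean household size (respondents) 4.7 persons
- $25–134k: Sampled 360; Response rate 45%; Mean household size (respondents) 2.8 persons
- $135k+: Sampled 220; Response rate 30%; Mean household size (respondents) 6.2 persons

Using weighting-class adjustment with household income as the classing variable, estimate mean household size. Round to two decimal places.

Inverse-response-rate weighting restores each class to its sampled count, so class totals weight by n_sampled:
  under $25k: 120 × 4.7 = 564
  $25–134k: 360 × 2.8 = 1008
  $135k+: 220 × 6.2 = 1364
Adjusted estimate = 2936 / 700 = 4.19429 → 4.19.

4.19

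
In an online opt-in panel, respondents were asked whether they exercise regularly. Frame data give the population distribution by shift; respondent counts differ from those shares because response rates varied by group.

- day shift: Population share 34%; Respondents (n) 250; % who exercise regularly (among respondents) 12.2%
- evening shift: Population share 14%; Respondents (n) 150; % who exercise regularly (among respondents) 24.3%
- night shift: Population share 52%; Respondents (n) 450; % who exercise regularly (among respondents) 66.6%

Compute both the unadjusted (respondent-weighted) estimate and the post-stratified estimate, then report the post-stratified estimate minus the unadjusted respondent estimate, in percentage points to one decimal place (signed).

Naive respondent-only estimate (weights = respondent counts):
  (250/850)×12.2 + (150/850)×24.3 + (450/850)×66.6 = 43.1353%
Reweighting by population shift shares:
  0.34×12.2 + 0.14×24.3 + 0.52×66.6 = 42.182%
Difference = 42.182 − 43.1353 = -0.9533 pp.

-1.0 percentage points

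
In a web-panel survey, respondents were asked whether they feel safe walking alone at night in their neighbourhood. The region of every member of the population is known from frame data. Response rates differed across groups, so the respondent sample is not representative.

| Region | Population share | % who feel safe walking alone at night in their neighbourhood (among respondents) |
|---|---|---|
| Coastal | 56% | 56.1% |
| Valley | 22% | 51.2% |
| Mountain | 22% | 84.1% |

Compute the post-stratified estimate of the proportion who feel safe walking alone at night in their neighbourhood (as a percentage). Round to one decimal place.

Weight each group's respondent value by its population share:
  Coastal: 0.56 × 56.1 = 31.416
  Valley: 0.22 × 51.2 = 11.264
  Mountain: 0.22 × 84.1 = 18.502
Post-stratified estimate = 61.182 → 61.2%.

61.2%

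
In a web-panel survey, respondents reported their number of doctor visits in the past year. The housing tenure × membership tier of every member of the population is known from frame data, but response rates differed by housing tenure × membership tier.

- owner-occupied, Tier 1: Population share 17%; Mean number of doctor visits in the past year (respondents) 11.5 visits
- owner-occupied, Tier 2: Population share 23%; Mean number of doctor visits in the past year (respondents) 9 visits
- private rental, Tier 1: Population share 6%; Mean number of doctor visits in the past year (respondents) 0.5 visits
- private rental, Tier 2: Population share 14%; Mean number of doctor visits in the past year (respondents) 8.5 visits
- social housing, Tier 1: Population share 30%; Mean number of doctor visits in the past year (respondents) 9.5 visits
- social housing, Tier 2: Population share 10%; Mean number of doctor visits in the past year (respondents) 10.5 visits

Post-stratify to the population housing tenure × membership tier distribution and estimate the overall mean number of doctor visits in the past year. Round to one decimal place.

9.1

Reweight to the known housing tenure × membership tier distribution:
  owner-occupied, Tier 1: 0.17 × 11.5 = 1.955
  owner-occupied, Tier 2: 0.23 × 9 = 2.07
  private rental, Tier 1: 0.06 × 0.5 = 0.03
  private rental, Tier 2: 0.14 × 8.5 = 1.19
  social housing, Tier 1: 0.3 × 9.5 = 2.85
  social housing, Tier 2: 0.1 × 10.5 = 1.05
Post-stratified estimate = 9.145 → 9.1.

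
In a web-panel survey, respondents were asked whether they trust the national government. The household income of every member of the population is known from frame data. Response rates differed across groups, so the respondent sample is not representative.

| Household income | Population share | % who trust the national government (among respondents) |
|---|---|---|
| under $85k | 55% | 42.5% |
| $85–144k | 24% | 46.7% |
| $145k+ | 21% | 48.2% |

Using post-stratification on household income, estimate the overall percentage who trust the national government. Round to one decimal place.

44.7%

Each cell contributes population-share × respondent value:
  under $85k: 0.55 × 42.5 = 23.375
  $85–144k: 0.24 × 46.7 = 11.208
  $145k+: 0.21 × 48.2 = 10.122
Post-stratified estimate = 44.705 → 44.7%.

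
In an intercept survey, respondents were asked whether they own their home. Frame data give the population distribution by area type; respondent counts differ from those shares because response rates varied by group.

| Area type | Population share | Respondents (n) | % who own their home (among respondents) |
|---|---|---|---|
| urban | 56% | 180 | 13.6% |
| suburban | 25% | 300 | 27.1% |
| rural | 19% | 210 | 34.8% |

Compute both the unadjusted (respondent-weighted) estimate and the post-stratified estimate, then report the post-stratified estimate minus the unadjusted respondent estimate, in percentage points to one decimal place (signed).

-4.9 percentage points

Without adjustment, the pooled respondent share is:
  (180/690)×13.6 + (300/690)×27.1 + (210/690)×34.8 = 25.9217%
Reweighting by population area type shares:
  0.56×13.6 + 0.25×27.1 + 0.19×34.8 = 21.003%
Difference = 21.003 − 25.9217 = -4.9187 pp.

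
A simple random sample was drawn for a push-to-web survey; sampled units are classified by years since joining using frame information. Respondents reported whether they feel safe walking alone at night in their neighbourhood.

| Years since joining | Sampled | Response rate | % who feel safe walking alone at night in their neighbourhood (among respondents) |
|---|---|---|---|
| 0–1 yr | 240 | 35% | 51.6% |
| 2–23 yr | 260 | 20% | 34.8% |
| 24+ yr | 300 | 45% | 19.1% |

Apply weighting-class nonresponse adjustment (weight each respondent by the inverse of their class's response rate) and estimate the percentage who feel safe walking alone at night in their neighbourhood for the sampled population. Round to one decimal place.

Weighting each respondent by the inverse class response rate inflates each class back to its sampled size, so the class weight is n_sampled:
  0–1 yr: 240 × 51.6 = 12,384
  2–23 yr: 260 × 34.8 = 9048
  24+ yr: 300 × 19.1 = 5730
Adjusted estimate = 27,162 / 800 = 33.9525 → 34.0%.

34.0%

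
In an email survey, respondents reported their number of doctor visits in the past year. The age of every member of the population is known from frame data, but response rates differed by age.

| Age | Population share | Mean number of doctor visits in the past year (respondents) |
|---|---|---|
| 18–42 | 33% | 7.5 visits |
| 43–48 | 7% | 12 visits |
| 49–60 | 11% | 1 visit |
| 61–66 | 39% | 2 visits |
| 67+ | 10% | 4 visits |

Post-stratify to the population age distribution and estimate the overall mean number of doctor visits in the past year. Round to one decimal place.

Weight each group's respondent value by its population share:
  18–42: 0.33 × 7.5 = 2.475
  43–48: 0.07 × 12 = 0.84
  49–60: 0.11 × 1 = 0.11
  61–66: 0.39 × 2 = 0.78
  67+: 0.1 × 4 = 0.4
Post-stratified estimate = 4.605 → 4.6.

4.6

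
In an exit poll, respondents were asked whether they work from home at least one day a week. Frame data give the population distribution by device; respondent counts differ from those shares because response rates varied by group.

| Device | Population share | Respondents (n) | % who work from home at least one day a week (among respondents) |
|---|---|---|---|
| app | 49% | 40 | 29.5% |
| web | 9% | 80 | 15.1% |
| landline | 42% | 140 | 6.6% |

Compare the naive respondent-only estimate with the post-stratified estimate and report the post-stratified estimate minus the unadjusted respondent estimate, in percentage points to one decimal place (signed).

Naive respondent-only estimate (weights = respondent counts):
  (40/260)×29.5 + (80/260)×15.1 + (140/260)×6.6 = 12.7385%
Post-stratified estimate weights by population shares:
  0.49×29.5 + 0.09×15.1 + 0.42×6.6 = 18.586%
Difference = 18.586 − 12.7385 = 5.8475 pp.

+5.8 percentage points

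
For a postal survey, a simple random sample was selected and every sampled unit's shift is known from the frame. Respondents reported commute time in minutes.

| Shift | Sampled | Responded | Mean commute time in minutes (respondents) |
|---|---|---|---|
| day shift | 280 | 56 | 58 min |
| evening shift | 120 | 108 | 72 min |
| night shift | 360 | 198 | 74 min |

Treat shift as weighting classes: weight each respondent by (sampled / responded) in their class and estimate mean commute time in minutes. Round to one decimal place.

Response rates by class: day shift 56/280 = 20%, evening shift 108/120 = 90%, night shift 198/360 = 55%.
Each respondent's weight = sampled/responded in their class; summing within a class gives n_sampled, so:
  day shift: 280 × 58 = 16,240
  evening shift: 120 × 72 = 8640
  night shift: 360 × 74 = 26,640
Adjusted estimate = 51,520 / 760 = 67.7895 → 67.8.

67.8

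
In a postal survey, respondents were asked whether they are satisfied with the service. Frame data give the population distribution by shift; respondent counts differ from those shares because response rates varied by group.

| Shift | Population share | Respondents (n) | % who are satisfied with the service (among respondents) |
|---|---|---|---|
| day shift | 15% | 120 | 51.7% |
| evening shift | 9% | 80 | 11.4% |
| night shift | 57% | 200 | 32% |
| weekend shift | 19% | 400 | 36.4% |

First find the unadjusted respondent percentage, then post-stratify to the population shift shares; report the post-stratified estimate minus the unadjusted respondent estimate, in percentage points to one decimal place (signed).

Unadjusted (pooled respondent) estimate weights by respondent counts:
  (120/800)×51.7 + (80/800)×11.4 + (200/800)×32 + (400/800)×36.4 = 35.095%
Reweighting by population shift shares:
  0.15×51.7 + 0.09×11.4 + 0.57×32 + 0.19×36.4 = 33.937%
Difference = 33.937 − 35.095 = -1.158 pp.

-1.2 percentage points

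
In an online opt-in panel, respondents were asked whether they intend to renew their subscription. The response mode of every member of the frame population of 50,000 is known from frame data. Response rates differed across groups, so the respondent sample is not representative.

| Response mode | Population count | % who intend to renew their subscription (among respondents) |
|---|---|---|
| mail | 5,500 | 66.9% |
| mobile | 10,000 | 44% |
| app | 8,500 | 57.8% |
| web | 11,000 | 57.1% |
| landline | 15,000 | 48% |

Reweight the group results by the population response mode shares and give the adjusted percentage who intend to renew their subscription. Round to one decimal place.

Each cell contributes population-share × respondent value:
  mail: (5,500/50,000) × 66.9 = 7.359
  mobile: (10,000/50,000) × 44 = 8.8
  app: (8,500/50,000) × 57.8 = 9.826
  web: (11,000/50,000) × 57.1 = 12.562
  landline: (15,000/50,000) × 48 = 14.4
Post-stratified estimate = 52.947 → 52.9%.

52.9%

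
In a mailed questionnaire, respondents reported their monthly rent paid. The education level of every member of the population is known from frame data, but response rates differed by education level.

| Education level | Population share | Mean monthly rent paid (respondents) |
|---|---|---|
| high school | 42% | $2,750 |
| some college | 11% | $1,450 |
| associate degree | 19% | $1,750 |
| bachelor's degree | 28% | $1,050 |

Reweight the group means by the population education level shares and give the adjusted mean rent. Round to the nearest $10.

Weight each group's respondent value by its population share:
  high school: 0.42 × 2750 = 1155
  some college: 0.11 × 1450 = 159.5
  associate degree: 0.19 × 1750 = 332.5
  bachelor's degree: 0.28 × 1050 = 294
Post-stratified estimate = 1941 → $1,940.

$1,940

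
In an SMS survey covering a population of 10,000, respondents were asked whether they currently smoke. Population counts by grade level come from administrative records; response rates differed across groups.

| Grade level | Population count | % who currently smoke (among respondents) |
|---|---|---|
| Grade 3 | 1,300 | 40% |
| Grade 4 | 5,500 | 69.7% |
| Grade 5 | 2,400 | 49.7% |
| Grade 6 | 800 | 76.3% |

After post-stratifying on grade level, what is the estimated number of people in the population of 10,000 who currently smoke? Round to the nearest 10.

6,160

Apply each group's respondent rate to its population count:
  Grade 3: 1,300 × 40% = 520
  Grade 4: 5,500 × 69.7% = 3833.5
  Grade 5: 2,400 × 49.7% = 1192.8
  Grade 6: 800 × 76.3% = 610.4
Estimated total = 6156.7 → 6,160.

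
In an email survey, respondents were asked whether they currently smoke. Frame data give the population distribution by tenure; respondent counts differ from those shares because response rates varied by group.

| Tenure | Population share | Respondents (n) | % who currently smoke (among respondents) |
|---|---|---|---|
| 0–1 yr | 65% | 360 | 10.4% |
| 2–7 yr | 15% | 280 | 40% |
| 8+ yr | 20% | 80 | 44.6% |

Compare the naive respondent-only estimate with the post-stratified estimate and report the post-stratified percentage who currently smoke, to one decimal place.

21.7%

Without adjustment, the pooled respondent share is:
  (360/720)×10.4 + (280/720)×40 + (80/720)×44.6 = 25.7111%
Reweighting by population tenure shares:
  0.65×10.4 + 0.15×40 + 0.2×44.6 = 21.68%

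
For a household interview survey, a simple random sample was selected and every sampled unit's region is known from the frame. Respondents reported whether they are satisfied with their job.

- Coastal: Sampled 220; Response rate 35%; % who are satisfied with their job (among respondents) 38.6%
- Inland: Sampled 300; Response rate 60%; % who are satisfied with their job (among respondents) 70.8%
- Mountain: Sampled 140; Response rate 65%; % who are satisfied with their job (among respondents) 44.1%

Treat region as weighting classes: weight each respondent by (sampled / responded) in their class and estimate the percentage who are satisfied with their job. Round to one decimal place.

54.4%

Inverse-response-rate weighting restores each class to its sampled count, so class totals weight by n_sampled:
  Coastal: 220 × 38.6 = 8492
  Inland: 300 × 70.8 = 21,240
  Mountain: 140 × 44.1 = 6174
Adjusted estimate = 35,906 / 660 = 54.403 → 54.4%.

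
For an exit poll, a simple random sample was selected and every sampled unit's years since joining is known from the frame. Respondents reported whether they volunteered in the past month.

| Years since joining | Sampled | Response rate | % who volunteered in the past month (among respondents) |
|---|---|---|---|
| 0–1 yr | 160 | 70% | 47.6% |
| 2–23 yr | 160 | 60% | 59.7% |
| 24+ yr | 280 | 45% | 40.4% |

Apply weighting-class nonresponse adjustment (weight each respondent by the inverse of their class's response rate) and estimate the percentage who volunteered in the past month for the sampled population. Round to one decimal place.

Each respondent's weight = sampled/responded in their class; summing within a class gives n_sampled, so:
  0–1 yr: 160 × 47.6 = 7616
  2–23 yr: 160 × 59.7 = 9552
  24+ yr: 280 × 40.4 = 11,312
Adjusted estimate = 28,480 / 600 = 47.4667 → 47.5%.

47.5%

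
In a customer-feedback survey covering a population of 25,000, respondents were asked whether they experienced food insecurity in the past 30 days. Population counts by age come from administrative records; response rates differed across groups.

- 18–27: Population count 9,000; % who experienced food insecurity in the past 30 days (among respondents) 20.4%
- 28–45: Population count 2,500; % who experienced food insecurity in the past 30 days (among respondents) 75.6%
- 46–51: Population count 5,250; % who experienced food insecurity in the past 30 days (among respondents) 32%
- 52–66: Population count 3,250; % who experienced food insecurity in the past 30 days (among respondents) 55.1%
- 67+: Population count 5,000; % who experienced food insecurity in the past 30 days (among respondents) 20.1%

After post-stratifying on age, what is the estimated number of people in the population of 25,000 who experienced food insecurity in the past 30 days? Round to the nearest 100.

Estimated count per cell = population count × respondent percentage:
  18–27: 9,000 × 20.4% = 1836
  28–45: 2,500 × 75.6% = 1890
  46–51: 5,250 × 32% = 1680
  52–66: 3,250 × 55.1% = 1790.75
  67+: 5,000 × 20.1% = 1005
Estimated total = 8201.75 → 8,200.

8,200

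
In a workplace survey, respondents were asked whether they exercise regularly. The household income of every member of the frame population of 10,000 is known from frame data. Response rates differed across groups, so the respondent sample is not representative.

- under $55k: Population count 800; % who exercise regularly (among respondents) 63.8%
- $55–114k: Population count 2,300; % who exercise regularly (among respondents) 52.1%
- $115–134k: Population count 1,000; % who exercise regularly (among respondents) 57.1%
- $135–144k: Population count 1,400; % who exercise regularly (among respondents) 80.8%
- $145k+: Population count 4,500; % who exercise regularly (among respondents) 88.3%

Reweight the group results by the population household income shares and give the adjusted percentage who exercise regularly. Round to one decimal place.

73.8%

Reweight to the known household income distribution:
  under $55k: (800/10,000) × 63.8 = 5.104
  $55–114k: (2,300/10,000) × 52.1 = 11.983
  $115–134k: (1,000/10,000) × 57.1 = 5.71
  $135–144k: (1,400/10,000) × 80.8 = 11.312
  $145k+: (4,500/10,000) × 88.3 = 39.735
Post-stratified estimate = 73.844 → 73.8%.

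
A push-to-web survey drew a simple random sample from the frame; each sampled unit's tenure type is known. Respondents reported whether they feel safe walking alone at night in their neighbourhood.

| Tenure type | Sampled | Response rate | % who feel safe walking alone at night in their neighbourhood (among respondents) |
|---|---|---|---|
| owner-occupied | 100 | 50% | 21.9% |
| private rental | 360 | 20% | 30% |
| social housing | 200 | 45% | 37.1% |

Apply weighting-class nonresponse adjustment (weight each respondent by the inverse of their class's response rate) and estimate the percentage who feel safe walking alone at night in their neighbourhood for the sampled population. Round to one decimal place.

30.9%

Inverse-response-rate weighting restores each class to its sampled count, so class totals weight by n_sampled:
  owner-occupied: 100 × 21.9 = 2190
  private rental: 360 × 30 = 10,800
  social housing: 200 × 37.1 = 7420
Adjusted estimate = 20,410 / 660 = 30.9242 → 30.9%.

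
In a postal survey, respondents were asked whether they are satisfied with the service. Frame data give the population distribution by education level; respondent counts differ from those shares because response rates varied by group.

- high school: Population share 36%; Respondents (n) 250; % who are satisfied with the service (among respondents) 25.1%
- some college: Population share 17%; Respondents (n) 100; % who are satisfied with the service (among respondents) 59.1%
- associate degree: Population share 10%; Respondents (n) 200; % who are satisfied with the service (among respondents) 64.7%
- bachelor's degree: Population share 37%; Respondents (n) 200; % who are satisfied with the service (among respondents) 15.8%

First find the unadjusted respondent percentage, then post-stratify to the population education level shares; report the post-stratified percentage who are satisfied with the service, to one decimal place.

31.4%

Naive respondent-only estimate (weights = respondent counts):
  (250/750)×25.1 + (100/750)×59.1 + (200/750)×64.7 + (200/750)×15.8 = 37.7133%
Post-stratified estimate weights by population shares:
  0.36×25.1 + 0.17×59.1 + 0.1×64.7 + 0.37×15.8 = 31.399%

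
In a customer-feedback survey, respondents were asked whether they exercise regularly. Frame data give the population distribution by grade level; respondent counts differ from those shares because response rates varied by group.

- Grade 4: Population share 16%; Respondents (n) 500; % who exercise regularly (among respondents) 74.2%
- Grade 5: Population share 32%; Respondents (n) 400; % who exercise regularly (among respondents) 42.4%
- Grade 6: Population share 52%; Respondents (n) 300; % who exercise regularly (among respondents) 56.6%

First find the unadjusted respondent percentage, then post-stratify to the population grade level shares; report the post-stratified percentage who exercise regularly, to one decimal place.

54.9%

Naive respondent-only estimate (weights = respondent counts):
  (500/1200)×74.2 + (400/1200)×42.4 + (300/1200)×56.6 = 59.2%
Post-stratified estimate weights by population shares:
  0.16×74.2 + 0.32×42.4 + 0.52×56.6 = 54.872%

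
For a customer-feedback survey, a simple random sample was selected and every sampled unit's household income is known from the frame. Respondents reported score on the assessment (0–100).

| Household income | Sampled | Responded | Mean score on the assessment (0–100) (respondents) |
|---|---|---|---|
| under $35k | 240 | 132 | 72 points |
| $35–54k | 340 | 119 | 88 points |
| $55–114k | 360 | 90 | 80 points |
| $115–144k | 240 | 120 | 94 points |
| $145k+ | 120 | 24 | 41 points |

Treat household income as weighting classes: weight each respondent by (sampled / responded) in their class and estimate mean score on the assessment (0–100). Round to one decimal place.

79.6

Class response rates: under $35k 132/240 = 55%, $35–54k 119/340 = 35%, $55–114k 90/360 = 25%, $115–144k 120/240 = 50%, $145k+ 24/120 = 20%.
Inverse-response-rate weighting restores each class to its sampled count, so class totals weight by n_sampled:
  under $35k: 240 × 72 = 17,280
  $35–54k: 340 × 88 = 29,920
  $55–114k: 360 × 80 = 28,800
  $115–144k: 240 × 94 = 22,560
  $145k+: 120 × 41 = 4920
Adjusted estimate = 103,480 / 1,300 = 79.6 → 79.6.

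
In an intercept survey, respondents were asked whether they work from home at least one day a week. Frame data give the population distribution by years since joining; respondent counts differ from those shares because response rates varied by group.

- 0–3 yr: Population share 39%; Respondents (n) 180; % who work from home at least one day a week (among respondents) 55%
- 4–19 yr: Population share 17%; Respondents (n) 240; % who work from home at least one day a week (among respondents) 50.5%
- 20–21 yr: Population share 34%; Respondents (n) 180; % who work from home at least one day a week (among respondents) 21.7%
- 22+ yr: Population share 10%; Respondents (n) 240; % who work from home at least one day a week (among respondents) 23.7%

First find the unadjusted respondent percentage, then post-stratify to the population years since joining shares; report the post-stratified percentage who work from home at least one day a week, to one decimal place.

39.8%

Without adjustment, the pooled respondent share is:
  (180/840)×55 + (240/840)×50.5 + (180/840)×21.7 + (240/840)×23.7 = 37.6357%
Post-stratified estimate weights by population shares:
  0.39×55 + 0.17×50.5 + 0.34×21.7 + 0.1×23.7 = 39.783%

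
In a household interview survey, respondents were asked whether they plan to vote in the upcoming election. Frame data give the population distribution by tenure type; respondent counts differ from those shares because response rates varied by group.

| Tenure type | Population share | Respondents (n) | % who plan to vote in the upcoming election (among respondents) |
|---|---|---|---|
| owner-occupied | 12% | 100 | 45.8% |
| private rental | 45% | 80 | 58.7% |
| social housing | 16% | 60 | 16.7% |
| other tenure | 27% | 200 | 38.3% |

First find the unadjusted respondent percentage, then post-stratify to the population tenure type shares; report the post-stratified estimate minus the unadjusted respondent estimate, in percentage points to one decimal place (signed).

Naive respondent-only estimate (weights = respondent counts):
  (100/440)×45.8 + (80/440)×58.7 + (60/440)×16.7 + (200/440)×38.3 = 40.7682%
Post-stratified estimate weights by population shares:
  0.12×45.8 + 0.45×58.7 + 0.16×16.7 + 0.27×38.3 = 44.924%
Difference = 44.924 − 40.7682 = 4.1558 pp.

+4.2 percentage points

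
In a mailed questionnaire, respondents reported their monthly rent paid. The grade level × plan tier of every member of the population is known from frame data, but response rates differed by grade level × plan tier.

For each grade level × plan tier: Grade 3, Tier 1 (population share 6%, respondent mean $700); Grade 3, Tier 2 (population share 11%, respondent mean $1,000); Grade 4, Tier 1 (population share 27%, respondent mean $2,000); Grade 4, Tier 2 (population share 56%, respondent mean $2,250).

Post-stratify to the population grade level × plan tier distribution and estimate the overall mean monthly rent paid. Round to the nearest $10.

Each cell contributes population-share × respondent value:
  Grade 3, Tier 1: 0.06 × 700 = 42
  Grade 3, Tier 2: 0.11 × 1000 = 110
  Grade 4, Tier 1: 0.27 × 2000 = 540
  Grade 4, Tier 2: 0.56 × 2250 = 1260
Post-stratified estimate = 1952 → $1,950.

$1,950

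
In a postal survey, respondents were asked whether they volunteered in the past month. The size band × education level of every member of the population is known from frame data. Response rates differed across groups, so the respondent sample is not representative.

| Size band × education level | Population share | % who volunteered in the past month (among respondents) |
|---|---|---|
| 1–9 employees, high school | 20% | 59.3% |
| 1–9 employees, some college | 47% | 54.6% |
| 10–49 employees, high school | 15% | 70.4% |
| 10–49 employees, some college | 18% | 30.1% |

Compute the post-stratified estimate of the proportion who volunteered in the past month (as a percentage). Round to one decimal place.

Each cell contributes population-share × respondent value:
  1–9 employees, high school: 0.2 × 59.3 = 11.86
  1–9 employees, some college: 0.47 × 54.6 = 25.662
  10–49 employees, high school: 0.15 × 70.4 = 10.56
  10–49 employees, some college: 0.18 × 30.1 = 5.418
Post-stratified estimate = 53.5 → 53.5%.

53.5%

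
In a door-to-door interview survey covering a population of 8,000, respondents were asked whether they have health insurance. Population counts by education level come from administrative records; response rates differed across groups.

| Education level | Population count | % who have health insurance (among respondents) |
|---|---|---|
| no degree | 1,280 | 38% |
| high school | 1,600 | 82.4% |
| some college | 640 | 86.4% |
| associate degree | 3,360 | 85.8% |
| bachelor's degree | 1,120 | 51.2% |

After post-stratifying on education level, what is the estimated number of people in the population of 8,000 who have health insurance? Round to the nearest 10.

5,810

Apply each group's respondent rate to its population count:
  no degree: 1,280 × 38% = 486.4
  high school: 1,600 × 82.4% = 1318.4
  some college: 640 × 86.4% = 552.96
  associate degree: 3,360 × 85.8% = 2882.88
  bachelor's degree: 1,120 × 51.2% = 573.44
Estimated total = 5814.08 → 5,810.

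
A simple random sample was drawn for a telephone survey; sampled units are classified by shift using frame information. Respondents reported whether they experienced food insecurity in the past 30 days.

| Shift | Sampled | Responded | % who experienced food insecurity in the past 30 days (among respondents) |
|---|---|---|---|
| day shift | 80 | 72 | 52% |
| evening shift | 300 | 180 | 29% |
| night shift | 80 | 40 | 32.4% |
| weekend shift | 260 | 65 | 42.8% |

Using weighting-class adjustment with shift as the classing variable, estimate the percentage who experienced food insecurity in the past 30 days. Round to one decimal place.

36.9%

Response rates by class: day shift 72/80 = 90%, evening shift 180/300 = 60%, night shift 40/80 = 50%, weekend shift 65/260 = 25%.
Each respondent's weight = sampled/responded in their class; summing within a class gives n_sampled, so:
  day shift: 80 × 52 = 4160
  evening shift: 300 × 29 = 8700
  night shift: 80 × 32.4 = 2592
  weekend shift: 260 × 42.8 = 11,128
Adjusted estimate = 26,580 / 720 = 36.9167 → 36.9%.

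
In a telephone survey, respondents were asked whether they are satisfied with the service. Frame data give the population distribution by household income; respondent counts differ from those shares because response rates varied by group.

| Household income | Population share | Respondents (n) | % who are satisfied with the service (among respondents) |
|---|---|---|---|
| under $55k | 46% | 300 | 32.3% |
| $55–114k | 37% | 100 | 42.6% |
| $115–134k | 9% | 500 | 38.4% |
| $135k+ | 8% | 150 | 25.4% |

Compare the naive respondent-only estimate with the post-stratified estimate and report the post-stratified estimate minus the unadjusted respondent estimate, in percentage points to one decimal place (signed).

Naive respondent-only estimate (weights = respondent counts):
  (300/1050)×32.3 + (100/1050)×42.6 + (500/1050)×38.4 + (150/1050)×25.4 = 35.2%
Post-stratified estimate weights by population shares:
  0.46×32.3 + 0.37×42.6 + 0.09×38.4 + 0.08×25.4 = 36.108%
Difference = 36.108 − 35.2 = 0.908 pp.

+0.9 percentage points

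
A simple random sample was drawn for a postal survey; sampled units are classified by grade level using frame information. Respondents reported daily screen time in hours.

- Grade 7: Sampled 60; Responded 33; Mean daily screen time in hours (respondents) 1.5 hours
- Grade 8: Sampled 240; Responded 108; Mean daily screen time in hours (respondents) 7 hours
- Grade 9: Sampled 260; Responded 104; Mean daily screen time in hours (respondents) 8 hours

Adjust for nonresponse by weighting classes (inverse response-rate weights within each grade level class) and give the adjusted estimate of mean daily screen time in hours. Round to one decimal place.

6.9

Class response rates: Grade 7 33/60 = 55%, Grade 8 108/240 = 45%, Grade 9 104/260 = 40%.
Inverse-response-rate weighting restores each class to its sampled count, so class totals weight by n_sampled:
  Grade 7: 60 × 1.5 = 90
  Grade 8: 240 × 7 = 1680
  Grade 9: 260 × 8 = 2080
Adjusted estimate = 3850 / 560 = 6.875 → 6.9.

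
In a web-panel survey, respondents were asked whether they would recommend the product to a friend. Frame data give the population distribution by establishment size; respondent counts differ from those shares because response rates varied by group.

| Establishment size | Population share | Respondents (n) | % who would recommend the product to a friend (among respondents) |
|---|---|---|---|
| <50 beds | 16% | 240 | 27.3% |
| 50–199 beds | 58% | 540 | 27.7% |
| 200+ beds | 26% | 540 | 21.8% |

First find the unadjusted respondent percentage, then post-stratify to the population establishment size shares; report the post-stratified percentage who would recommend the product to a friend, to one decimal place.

Naive respondent-only estimate (weights = respondent counts):
  (240/1320)×27.3 + (540/1320)×27.7 + (540/1320)×21.8 = 25.2136%
Post-stratified estimate weights by population shares:
  0.16×27.3 + 0.58×27.7 + 0.26×21.8 = 26.102%

26.1%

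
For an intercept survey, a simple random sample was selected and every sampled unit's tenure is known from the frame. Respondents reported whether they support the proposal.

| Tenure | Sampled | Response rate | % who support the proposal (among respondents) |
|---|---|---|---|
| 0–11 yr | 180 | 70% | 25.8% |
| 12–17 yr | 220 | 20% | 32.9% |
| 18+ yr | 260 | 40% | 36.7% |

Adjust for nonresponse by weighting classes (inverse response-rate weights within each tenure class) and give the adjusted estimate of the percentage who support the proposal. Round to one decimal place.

With weight = n_sampled/n_responded per class, the weighted class total is n_sampled:
  0–11 yr: 180 × 25.8 = 4644
  12–17 yr: 220 × 32.9 = 7238
  18+ yr: 260 × 36.7 = 9542
Adjusted estimate = 21,424 / 660 = 32.4606 → 32.5%.

32.5%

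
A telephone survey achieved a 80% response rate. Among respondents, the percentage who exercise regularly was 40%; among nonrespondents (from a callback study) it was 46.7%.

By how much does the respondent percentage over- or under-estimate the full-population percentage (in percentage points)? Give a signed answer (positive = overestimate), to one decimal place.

Nonresponse fraction = 1 − 0.8 = 0.2.
Bias = (nonresponse fraction) × (respondent percentage − nonrespondent percentage)
     = 0.2 × (40 − 46.7) = 0.2 × -6.7 = -1.34.

-1.3 percentage points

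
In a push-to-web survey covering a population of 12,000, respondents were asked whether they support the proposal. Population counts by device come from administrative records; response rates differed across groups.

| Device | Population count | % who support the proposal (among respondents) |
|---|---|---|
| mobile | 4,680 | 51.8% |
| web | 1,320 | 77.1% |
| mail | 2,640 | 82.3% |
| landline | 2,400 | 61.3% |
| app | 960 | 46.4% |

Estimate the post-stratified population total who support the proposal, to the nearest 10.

7,530

Estimated count per cell = population count × respondent percentage:
  mobile: 4,680 × 51.8% = 2424.24
  web: 1,320 × 77.1% = 1017.72
  mail: 2,640 × 82.3% = 2172.72
  landline: 2,400 × 61.3% = 1471.2
  app: 960 × 46.4% = 445.44
Estimated total = 7531.32 → 7,530.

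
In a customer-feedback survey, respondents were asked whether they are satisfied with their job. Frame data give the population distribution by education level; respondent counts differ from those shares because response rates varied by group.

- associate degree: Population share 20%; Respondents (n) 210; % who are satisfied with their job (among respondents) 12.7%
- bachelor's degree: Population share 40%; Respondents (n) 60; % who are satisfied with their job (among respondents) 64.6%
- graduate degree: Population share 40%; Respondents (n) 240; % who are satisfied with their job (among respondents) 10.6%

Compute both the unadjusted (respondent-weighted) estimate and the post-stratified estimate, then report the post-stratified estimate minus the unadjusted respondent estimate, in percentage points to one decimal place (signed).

+14.8 percentage points

Without adjustment, the pooled respondent share is:
  (210/510)×12.7 + (60/510)×64.6 + (240/510)×10.6 = 17.8176%
Post-stratified estimate weights by population shares:
  0.2×12.7 + 0.4×64.6 + 0.4×10.6 = 32.62%
Difference = 32.62 − 17.8176 = 14.8024 pp.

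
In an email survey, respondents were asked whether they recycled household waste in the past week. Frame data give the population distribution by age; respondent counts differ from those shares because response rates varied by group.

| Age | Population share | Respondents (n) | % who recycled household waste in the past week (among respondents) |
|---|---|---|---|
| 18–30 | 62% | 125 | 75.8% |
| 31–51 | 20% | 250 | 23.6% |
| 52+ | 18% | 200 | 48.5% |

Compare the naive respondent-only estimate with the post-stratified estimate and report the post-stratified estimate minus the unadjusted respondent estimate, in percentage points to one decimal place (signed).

Naive respondent-only estimate (weights = respondent counts):
  (125/575)×75.8 + (250/575)×23.6 + (200/575)×48.5 = 43.6087%
Post-stratified estimate weights by population shares:
  0.62×75.8 + 0.2×23.6 + 0.18×48.5 = 60.446%
Difference = 60.446 − 43.6087 = 16.8373 pp.

+16.8 percentage points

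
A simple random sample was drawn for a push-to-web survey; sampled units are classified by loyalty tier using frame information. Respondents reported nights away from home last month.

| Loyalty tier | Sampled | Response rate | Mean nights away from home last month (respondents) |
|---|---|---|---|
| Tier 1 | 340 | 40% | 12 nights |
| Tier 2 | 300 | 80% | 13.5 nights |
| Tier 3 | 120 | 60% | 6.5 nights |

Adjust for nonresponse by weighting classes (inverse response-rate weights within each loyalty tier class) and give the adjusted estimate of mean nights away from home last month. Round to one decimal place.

Each respondent's weight = sampled/responded in their class; summing within a class gives n_sampled, so:
  Tier 1: 340 × 12 = 4080
  Tier 2: 300 × 13.5 = 4050
  Tier 3: 120 × 6.5 = 780
Adjusted estimate = 8910 / 760 = 11.7237 → 11.7.

11.7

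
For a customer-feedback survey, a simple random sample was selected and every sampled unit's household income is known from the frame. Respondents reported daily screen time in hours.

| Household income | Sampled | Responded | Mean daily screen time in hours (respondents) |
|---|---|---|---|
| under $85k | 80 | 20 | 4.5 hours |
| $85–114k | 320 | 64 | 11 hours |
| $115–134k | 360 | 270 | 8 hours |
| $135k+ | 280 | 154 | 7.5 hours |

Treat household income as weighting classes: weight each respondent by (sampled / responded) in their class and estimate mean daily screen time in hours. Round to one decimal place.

8.5

Class response rates: under $85k 20/80 = 25%, $85–114k 64/320 = 20%, $115–134k 270/360 = 75%, $135k+ 154/280 = 55%.
Inverse-response-rate weighting restores each class to its sampled count, so class totals weight by n_sampled:
  under $85k: 80 × 4.5 = 360
  $85–114k: 320 × 11 = 3520
  $115–134k: 360 × 8 = 2880
  $135k+: 280 × 7.5 = 2100
Adjusted estimate = 8860 / 1,040 = 8.51923 → 8.5.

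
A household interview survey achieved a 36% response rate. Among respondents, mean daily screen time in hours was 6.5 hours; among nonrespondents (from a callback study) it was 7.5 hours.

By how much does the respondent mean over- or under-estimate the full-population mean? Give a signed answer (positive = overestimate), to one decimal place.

-0.6

Nonresponse fraction = 1 − 0.36 = 0.64.
Bias = (nonresponse fraction) × (respondent mean − nonrespondent mean)
     = 0.64 × (6.5 − 7.5) = 0.64 × -1 = -0.64.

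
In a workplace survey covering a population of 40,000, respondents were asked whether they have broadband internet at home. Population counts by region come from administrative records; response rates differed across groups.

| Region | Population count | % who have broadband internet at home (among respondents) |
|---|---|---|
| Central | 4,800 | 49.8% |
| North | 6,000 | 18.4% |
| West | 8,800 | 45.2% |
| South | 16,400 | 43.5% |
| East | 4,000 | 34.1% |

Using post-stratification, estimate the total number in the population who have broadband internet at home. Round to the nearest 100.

Estimated count per cell = population count × respondent percentage:
  Central: 4,800 × 49.8% = 2390.4
  North: 6,000 × 18.4% = 1104
  West: 8,800 × 45.2% = 3977.6
  South: 16,400 × 43.5% = 7134
  East: 4,000 × 34.1% = 1364
Estimated total = 15,970 → 16,000.

16,000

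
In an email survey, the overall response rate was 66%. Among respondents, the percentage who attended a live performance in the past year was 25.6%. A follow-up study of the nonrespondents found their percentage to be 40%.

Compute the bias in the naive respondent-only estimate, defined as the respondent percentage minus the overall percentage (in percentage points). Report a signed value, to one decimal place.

-4.9 percentage points

Nonresponse fraction = 1 − 0.66 = 0.34.
Bias = (nonresponse fraction) × (respondent percentage − nonrespondent percentage)
     = 0.34 × (25.6 − 40) = 0.34 × -14.4 = -4.896.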